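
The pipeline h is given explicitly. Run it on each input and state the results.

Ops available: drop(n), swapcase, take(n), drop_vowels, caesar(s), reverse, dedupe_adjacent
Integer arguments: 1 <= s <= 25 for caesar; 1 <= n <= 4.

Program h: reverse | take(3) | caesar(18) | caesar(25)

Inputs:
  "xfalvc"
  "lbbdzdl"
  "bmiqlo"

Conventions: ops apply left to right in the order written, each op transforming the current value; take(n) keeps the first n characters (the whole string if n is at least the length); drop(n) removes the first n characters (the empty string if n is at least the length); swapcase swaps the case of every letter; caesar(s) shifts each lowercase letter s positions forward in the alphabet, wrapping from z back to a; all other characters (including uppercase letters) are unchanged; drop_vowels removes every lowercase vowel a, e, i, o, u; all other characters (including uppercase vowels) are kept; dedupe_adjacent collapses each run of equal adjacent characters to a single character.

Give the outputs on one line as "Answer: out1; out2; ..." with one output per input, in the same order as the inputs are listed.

Execution, op by op:
  "xfalvc" -> "cvlafx" -> "cvl" -> "und" -> "tmc"
  "lbbdzdl" -> "ldzdbbl" -> "ldz" -> "dvr" -> "cuq"
  "bmiqlo" -> "olqimb" -> "olq" -> "gdi" -> "fch"

"tmc"; "cuq"; "fch"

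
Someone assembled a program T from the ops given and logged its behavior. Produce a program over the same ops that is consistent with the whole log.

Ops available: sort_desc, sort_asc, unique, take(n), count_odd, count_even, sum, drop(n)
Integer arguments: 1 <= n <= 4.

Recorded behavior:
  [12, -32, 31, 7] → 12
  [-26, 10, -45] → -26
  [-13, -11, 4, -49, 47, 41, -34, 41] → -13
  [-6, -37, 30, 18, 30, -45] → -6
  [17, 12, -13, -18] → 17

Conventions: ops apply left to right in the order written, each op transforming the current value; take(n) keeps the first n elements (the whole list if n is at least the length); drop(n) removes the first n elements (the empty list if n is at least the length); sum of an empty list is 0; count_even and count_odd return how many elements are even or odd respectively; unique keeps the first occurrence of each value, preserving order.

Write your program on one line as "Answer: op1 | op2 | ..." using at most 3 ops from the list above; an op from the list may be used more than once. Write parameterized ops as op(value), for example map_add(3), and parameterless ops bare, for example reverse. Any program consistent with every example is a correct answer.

take(1) | sum

Check, running the answer program on each example:
  [12, -32, 31, 7] -> [12] -> 12
  [-26, 10, -45] -> [-26] -> -26
  [-13, -11, 4, -49, 47, 41, -34, 41] -> [-13] -> -13
  [-6, -37, 30, 18, 30, -45] -> [-6] -> -6
  [17, 12, -13, -18] -> [17] -> 17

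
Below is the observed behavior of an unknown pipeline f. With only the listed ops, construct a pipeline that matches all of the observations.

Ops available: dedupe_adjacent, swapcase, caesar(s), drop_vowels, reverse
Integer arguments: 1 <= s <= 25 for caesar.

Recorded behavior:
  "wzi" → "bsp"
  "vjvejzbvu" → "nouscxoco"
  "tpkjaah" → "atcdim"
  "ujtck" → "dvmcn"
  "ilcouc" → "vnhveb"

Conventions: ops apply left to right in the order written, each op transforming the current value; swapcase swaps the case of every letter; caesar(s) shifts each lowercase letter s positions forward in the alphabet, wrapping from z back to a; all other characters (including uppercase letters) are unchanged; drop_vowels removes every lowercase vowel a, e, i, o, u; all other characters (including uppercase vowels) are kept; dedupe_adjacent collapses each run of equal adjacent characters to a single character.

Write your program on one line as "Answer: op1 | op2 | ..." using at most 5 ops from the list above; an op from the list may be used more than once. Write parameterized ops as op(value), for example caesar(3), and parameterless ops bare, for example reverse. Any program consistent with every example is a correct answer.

caesar(2) | reverse | caesar(7) | caesar(10) | dedupe_adjacent

Check, running the answer program on each example:
  "wzi" -> "ybk" -> "kby" -> "rif" -> "bsp" -> "bsp"
  "vjvejzbvu" -> "xlxglbdxw" -> "wxdblgxlx" -> "dekisnese" -> "nouscxoco" -> "nouscxoco"
  "tpkjaah" -> "vrmlccj" -> "jcclmrv" -> "qjjstyc" -> "attcdim" -> "atcdim"
  "ujtck" -> "wlvem" -> "mevlw" -> "tlcsd" -> "dvmcn" -> "dvmcn"
  "ilcouc" -> "kneqwe" -> "ewqenk" -> "ldxlur" -> "vnhveb" -> "vnhveb"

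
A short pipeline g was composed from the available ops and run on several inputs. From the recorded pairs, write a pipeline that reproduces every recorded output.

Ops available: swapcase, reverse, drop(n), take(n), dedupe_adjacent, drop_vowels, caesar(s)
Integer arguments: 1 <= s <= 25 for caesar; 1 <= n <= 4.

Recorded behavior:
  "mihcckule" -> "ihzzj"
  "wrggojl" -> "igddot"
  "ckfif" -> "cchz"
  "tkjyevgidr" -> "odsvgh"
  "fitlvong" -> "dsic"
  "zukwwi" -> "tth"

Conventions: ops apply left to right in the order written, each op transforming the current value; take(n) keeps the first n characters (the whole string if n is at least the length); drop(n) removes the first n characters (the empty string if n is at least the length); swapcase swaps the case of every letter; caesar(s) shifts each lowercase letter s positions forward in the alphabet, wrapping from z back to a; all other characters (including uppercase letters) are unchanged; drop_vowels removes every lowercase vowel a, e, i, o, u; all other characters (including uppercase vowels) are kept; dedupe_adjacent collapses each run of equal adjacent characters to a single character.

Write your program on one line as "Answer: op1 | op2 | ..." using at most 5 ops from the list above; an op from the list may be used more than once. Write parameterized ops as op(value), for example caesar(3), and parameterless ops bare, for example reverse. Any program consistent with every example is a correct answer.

drop_vowels | reverse | caesar(1) | drop_vowels | caesar(22)

Check, running the answer program on each example:
  "mihcckule" -> "mhcckl" -> "lkcchm" -> "mlddin" -> "mlddn" -> "ihzzj"
  "wrggojl" -> "wrggjl" -> "ljggrw" -> "mkhhsx" -> "mkhhsx" -> "igddot"
  "ckfif" -> "ckff" -> "ffkc" -> "ggld" -> "ggld" -> "cchz"
  "tkjyevgidr" -> "tkjyvgdr" -> "rdgvyjkt" -> "sehwzklu" -> "shwzkl" -> "odsvgh"
  "fitlvong" -> "ftlvng" -> "gnvltf" -> "howmug" -> "hwmg" -> "dsic"
  "zukwwi" -> "zkww" -> "wwkz" -> "xxla" -> "xxl" -> "tth"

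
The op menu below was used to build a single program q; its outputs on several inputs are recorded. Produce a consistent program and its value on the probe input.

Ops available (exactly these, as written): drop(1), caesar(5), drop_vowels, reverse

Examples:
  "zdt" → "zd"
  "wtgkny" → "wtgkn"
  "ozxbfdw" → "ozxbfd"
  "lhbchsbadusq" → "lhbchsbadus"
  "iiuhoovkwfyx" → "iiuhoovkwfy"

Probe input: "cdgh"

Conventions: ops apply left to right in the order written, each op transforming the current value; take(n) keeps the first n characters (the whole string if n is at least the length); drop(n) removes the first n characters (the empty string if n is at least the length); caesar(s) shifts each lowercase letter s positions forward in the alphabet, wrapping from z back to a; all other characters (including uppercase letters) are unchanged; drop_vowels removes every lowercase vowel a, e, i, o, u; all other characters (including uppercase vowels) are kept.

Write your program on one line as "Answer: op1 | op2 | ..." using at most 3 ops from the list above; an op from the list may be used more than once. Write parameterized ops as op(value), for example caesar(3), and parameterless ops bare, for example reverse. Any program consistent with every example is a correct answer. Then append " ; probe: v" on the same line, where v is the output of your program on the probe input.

reverse | drop(1) | reverse ; probe: "cdg"

Check, running the answer program on each example:
  "zdt" -> "tdz" -> "dz" -> "zd"
  "wtgkny" -> "ynkgtw" -> "nkgtw" -> "wtgkn"
  "ozxbfdw" -> "wdfbxzo" -> "dfbxzo" -> "ozxbfd"
  "lhbchsbadusq" -> "qsudabshcbhl" -> "sudabshcbhl" -> "lhbchsbadus"
  "iiuhoovkwfyx" -> "xyfwkvoohuii" -> "yfwkvoohuii" -> "iiuhoovkwfy"
  probe: "cdgh" -> "hgdc" -> "gdc" -> "cdg"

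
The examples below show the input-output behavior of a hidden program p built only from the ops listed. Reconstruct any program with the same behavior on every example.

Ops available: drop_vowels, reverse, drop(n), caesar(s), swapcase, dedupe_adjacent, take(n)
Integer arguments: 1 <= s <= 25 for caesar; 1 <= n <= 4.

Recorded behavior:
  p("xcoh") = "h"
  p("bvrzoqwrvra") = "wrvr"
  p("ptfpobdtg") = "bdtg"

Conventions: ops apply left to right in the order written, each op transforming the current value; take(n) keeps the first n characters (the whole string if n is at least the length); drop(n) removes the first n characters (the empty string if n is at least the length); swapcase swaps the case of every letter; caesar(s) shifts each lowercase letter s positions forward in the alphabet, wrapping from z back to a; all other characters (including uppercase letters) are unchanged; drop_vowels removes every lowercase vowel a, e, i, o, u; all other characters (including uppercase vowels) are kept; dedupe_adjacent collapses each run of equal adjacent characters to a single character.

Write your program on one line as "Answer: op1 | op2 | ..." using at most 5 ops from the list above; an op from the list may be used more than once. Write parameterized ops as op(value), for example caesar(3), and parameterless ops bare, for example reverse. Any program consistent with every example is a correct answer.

drop(3) | drop_vowels | reverse | take(4) | reverse

Check, running the answer program on each example:
  "xcoh" -> "h" -> "h" -> "h" -> "h" -> "h"
  "bvrzoqwrvra" -> "zoqwrvra" -> "zqwrvr" -> "rvrwqz" -> "rvrw" -> "wrvr"
  "ptfpobdtg" -> "pobdtg" -> "pbdtg" -> "gtdbp" -> "gtdb" -> "bdtg"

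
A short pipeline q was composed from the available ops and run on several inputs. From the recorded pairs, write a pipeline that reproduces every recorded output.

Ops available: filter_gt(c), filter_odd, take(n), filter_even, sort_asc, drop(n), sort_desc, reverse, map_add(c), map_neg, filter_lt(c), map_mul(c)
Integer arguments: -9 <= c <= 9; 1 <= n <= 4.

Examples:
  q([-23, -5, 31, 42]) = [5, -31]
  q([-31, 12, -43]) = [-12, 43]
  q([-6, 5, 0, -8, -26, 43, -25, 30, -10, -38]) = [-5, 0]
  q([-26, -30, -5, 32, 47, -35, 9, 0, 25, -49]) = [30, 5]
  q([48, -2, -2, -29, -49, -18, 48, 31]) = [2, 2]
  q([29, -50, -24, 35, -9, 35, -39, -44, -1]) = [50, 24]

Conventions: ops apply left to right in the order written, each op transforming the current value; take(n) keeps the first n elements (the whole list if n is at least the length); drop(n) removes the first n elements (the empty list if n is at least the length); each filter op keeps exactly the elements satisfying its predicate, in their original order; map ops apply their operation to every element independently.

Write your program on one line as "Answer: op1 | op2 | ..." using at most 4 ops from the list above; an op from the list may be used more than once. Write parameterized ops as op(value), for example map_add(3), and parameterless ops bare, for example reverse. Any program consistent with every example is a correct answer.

map_neg | take(3) | drop(1)

Check, running the answer program on each example:
  [-23, -5, 31, 42] -> [23, 5, -31, -42] -> [23, 5, -31] -> [5, -31]
  [-31, 12, -43] -> [31, -12, 43] -> [31, -12, 43] -> [-12, 43]
  [-6, 5, 0, -8, -26, 43, -25, 30, -10, -38] -> [6, -5, 0, 8, 26, -43, 25, -30, 10, 38] -> [6, -5, 0] -> [-5, 0]
  [-26, -30, -5, 32, 47, -35, 9, 0, 25, -49] -> [26, 30, 5, -32, -47, 35, -9, 0, -25, 49] -> [26, 30, 5] -> [30, 5]
  [48, -2, -2, -29, -49, -18, 48, 31] -> [-48, 2, 2, 29, 49, 18, -48, -31] -> [-48, 2, 2] -> [2, 2]
  [29, -50, -24, 35, -9, 35, -39, -44, -1] -> [-29, 50, 24, -35, 9, -35, 39, 44, 1] -> [-29, 50, 24] -> [50, 24]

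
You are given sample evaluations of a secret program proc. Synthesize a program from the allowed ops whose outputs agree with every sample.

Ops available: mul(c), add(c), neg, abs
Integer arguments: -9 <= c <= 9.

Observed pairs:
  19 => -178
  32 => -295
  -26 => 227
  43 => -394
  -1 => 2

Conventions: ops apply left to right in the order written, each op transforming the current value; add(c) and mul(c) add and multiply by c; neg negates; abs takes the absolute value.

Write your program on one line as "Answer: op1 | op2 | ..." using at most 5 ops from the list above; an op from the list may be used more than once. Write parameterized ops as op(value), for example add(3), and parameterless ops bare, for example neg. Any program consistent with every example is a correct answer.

mul(-3) | neg | mul(-3) | add(1) | add(-8)

Check, running the answer program on each example:
  19 -> -57 -> 57 -> -171 -> -170 -> -178
  32 -> -96 -> 96 -> -288 -> -287 -> -295
  -26 -> 78 -> -78 -> 234 -> 235 -> 227
  43 -> -129 -> 129 -> -387 -> -386 -> -394
  -1 -> 3 -> -3 -> 9 -> 10 -> 2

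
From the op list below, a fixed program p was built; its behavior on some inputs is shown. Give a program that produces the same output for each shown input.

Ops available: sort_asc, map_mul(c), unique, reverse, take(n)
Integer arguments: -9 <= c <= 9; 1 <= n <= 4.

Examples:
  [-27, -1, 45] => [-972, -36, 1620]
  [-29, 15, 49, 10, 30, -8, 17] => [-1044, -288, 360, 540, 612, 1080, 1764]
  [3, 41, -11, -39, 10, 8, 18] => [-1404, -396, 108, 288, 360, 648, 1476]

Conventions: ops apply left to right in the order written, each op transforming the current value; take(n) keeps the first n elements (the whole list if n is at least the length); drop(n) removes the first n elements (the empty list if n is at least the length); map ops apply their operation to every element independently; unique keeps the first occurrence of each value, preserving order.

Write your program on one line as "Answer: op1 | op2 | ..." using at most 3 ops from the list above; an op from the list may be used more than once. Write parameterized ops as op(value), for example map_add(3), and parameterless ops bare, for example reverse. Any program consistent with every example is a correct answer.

map_mul(6) | map_mul(6) | sort_asc

Check, running the answer program on each example:
  [-27, -1, 45] -> [-162, -6, 270] -> [-972, -36, 1620] -> [-972, -36, 1620]
  [-29, 15, 49, 10, 30, -8, 17] -> [-174, 90, 294, 60, 180, -48, 102] -> [-1044, 540, 1764, 360, 1080, -288, 612] -> [-1044, -288, 360, 540, 612, 1080, 1764]
  [3, 41, -11, -39, 10, 8, 18] -> [18, 246, -66, -234, 60, 48, 108] -> [108, 1476, -396, -1404, 360, 288, 648] -> [-1404, -396, 108, 288, 360, 648, 1476]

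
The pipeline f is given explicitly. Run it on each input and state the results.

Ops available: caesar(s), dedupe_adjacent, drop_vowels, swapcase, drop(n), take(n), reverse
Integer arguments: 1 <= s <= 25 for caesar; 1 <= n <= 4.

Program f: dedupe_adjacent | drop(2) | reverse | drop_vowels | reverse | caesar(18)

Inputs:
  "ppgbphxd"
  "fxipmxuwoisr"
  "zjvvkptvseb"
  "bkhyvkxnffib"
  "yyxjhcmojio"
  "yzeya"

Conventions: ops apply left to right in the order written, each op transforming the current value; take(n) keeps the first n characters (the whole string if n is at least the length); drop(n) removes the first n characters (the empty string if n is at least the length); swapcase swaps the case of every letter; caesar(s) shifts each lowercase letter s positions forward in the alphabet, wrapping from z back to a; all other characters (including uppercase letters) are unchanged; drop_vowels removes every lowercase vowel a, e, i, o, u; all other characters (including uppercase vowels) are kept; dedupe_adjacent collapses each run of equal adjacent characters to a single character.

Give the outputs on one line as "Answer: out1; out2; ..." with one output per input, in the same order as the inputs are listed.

"thzpv"; "hepokj"; "nchlnkt"; "zqncpfxt"; "bzueb"; "q"

Execution, op by op:
  "ppgbphxd" -> "pgbphxd" -> "bphxd" -> "dxhpb" -> "dxhpb" -> "bphxd" -> "thzpv"
  "fxipmxuwoisr" -> "fxipmxuwoisr" -> "ipmxuwoisr" -> "rsiowuxmpi" -> "rswxmp" -> "pmxwsr" -> "hepokj"
  "zjvvkptvseb" -> "zjvkptvseb" -> "vkptvseb" -> "besvtpkv" -> "bsvtpkv" -> "vkptvsb" -> "nchlnkt"
  "bkhyvkxnffib" -> "bkhyvkxnfib" -> "hyvkxnfib" -> "bifnxkvyh" -> "bfnxkvyh" -> "hyvkxnfb" -> "zqncpfxt"
  "yyxjhcmojio" -> "yxjhcmojio" -> "jhcmojio" -> "oijomchj" -> "jmchj" -> "jhcmj" -> "bzueb"
  "yzeya" -> "yzeya" -> "eya" -> "aye" -> "y" -> "y" -> "q"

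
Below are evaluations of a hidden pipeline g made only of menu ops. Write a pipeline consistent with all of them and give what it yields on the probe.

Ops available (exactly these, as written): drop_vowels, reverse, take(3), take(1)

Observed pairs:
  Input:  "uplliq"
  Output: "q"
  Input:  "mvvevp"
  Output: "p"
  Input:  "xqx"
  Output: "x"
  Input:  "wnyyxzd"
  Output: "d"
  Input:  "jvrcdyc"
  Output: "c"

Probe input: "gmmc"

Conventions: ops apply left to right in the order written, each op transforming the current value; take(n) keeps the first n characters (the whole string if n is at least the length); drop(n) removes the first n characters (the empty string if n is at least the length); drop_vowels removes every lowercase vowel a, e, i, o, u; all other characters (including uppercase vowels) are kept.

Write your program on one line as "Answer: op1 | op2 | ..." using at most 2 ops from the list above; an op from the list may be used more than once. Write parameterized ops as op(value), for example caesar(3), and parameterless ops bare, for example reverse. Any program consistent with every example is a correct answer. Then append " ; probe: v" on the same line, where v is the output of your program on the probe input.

reverse | take(1) ; probe: "c"

Check, running the answer program on each example:
  "uplliq" -> "qillpu" -> "q"
  "mvvevp" -> "pvevvm" -> "p"
  "xqx" -> "xqx" -> "x"
  "wnyyxzd" -> "dzxyynw" -> "d"
  "jvrcdyc" -> "cydcrvj" -> "c"
  probe: "gmmc" -> "cmmg" -> "c"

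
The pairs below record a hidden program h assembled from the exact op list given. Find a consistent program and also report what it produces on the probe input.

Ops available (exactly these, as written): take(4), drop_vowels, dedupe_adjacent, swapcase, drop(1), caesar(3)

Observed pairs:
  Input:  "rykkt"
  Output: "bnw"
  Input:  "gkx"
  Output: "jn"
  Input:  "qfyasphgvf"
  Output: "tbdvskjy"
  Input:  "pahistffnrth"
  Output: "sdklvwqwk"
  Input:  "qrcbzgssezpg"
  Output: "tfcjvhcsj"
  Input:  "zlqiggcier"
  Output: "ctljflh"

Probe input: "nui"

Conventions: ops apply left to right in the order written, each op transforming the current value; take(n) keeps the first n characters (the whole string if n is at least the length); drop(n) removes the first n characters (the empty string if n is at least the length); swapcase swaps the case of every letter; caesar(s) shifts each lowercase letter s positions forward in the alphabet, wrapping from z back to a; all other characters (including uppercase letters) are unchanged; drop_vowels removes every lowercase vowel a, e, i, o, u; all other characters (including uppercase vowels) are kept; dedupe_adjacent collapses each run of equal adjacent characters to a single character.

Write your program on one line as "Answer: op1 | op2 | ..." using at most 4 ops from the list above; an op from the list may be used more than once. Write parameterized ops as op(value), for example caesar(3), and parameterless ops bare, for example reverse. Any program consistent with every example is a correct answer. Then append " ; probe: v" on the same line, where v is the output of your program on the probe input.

caesar(3) | dedupe_adjacent | drop_vowels ; probe: "qxl"

Check, running the answer program on each example:
  "rykkt" -> "ubnnw" -> "ubnw" -> "bnw"
  "gkx" -> "jna" -> "jna" -> "jn"
  "qfyasphgvf" -> "tibdvskjyi" -> "tibdvskjyi" -> "tbdvskjy"
  "pahistffnrth" -> "sdklvwiiquwk" -> "sdklvwiquwk" -> "sdklvwqwk"
  "qrcbzgssezpg" -> "tufecjvvhcsj" -> "tufecjvhcsj" -> "tfcjvhcsj"
  "zlqiggcier" -> "cotljjflhu" -> "cotljflhu" -> "ctljflh"
  probe: "nui" -> "qxl" -> "qxl" -> "qxl"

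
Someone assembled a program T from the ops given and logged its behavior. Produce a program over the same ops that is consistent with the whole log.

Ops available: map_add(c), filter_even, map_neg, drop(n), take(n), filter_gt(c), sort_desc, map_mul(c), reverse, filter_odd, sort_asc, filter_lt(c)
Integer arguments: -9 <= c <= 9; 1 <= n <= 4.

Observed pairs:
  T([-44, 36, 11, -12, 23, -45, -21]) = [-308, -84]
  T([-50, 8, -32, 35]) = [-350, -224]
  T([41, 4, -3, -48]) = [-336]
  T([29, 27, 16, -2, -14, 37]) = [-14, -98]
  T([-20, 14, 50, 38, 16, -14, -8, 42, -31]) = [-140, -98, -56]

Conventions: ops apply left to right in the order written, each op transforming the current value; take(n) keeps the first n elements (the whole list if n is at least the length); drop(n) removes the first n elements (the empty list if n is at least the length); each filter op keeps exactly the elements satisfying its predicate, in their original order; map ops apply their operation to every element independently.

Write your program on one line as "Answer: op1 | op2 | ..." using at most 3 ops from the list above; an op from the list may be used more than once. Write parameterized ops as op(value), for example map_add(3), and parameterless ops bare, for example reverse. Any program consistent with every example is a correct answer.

filter_even | map_mul(7) | filter_lt(6)

Check, running the answer program on each example:
  [-44, 36, 11, -12, 23, -45, -21] -> [-44, 36, -12] -> [-308, 252, -84] -> [-308, -84]
  [-50, 8, -32, 35] -> [-50, 8, -32] -> [-350, 56, -224] -> [-350, -224]
  [41, 4, -3, -48] -> [4, -48] -> [28, -336] -> [-336]
  [29, 27, 16, -2, -14, 37] -> [16, -2, -14] -> [112, -14, -98] -> [-14, -98]
  [-20, 14, 50, 38, 16, -14, -8, 42, -31] -> [-20, 14, 50, 38, 16, -14, -8, 42] -> [-140, 98, 350, 266, 112, -98, -56, 294] -> [-140, -98, -56]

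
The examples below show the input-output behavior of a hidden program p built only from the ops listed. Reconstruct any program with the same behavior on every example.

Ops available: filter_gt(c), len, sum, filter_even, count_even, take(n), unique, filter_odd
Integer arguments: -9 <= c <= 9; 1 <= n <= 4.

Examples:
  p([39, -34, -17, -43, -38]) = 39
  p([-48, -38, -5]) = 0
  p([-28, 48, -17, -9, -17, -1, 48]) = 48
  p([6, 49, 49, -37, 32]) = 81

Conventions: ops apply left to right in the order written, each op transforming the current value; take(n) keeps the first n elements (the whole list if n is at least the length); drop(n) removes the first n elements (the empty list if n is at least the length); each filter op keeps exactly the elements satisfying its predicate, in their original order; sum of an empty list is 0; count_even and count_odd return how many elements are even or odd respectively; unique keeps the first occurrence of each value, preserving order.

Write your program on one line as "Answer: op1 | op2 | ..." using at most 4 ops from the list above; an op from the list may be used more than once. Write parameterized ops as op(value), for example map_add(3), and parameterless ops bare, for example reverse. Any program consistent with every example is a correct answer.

filter_gt(9) | unique | sum

Check, running the answer program on each example:
  [39, -34, -17, -43, -38] -> [39] -> [39] -> 39
  [-48, -38, -5] -> [] -> [] -> 0
  [-28, 48, -17, -9, -17, -1, 48] -> [48, 48] -> [48] -> 48
  [6, 49, 49, -37, 32] -> [49, 49, 32] -> [49, 32] -> 81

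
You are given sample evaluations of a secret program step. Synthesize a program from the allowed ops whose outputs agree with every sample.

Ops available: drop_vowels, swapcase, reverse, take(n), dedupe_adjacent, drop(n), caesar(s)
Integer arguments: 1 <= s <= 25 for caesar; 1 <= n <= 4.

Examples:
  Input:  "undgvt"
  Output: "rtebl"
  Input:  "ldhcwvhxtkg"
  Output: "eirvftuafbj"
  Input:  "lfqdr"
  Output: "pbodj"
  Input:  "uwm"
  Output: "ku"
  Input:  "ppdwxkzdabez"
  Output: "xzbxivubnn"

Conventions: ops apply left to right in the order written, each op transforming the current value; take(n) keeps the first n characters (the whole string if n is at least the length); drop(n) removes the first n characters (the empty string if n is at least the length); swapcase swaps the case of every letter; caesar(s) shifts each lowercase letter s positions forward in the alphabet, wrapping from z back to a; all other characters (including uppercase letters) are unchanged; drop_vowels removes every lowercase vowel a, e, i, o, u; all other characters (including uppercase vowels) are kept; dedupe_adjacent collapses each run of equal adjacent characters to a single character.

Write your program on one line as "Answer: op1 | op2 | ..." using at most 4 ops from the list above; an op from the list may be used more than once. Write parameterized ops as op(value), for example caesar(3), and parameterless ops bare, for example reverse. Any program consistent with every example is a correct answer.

drop_vowels | reverse | caesar(14) | caesar(10)

Check, running the answer program on each example:
  "undgvt" -> "ndgvt" -> "tvgdn" -> "hjurb" -> "rtebl"
  "ldhcwvhxtkg" -> "ldhcwvhxtkg" -> "gktxhvwchdl" -> "uyhlvjkqvrz" -> "eirvftuafbj"
  "lfqdr" -> "lfqdr" -> "rdqfl" -> "fretz" -> "pbodj"
  "uwm" -> "wm" -> "mw" -> "ak" -> "ku"
  "ppdwxkzdabez" -> "ppdwxkzdbz" -> "zbdzkxwdpp" -> "nprnylkrdd" -> "xzbxivubnn"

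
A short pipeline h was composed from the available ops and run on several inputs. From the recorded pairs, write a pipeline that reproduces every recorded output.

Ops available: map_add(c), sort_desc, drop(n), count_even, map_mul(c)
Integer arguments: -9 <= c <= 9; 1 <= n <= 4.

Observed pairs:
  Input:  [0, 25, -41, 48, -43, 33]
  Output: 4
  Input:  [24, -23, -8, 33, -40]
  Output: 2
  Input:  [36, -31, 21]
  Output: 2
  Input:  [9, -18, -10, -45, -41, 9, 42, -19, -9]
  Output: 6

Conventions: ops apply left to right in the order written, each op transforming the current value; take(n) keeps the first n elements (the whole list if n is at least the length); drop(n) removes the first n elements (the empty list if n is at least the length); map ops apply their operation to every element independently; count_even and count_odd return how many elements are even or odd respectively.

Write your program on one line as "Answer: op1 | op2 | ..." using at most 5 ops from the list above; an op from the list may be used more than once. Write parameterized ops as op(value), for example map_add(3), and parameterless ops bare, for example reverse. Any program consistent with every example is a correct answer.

sort_desc | map_add(9) | map_mul(3) | count_even

Check, running the answer program on each example:
  [0, 25, -41, 48, -43, 33] -> [48, 33, 25, 0, -41, -43] -> [57, 42, 34, 9, -32, -34] -> [171, 126, 102, 27, -96, -102] -> 4
  [24, -23, -8, 33, -40] -> [33, 24, -8, -23, -40] -> [42, 33, 1, -14, -31] -> [126, 99, 3, -42, -93] -> 2
  [36, -31, 21] -> [36, 21, -31] -> [45, 30, -22] -> [135, 90, -66] -> 2
  [9, -18, -10, -45, -41, 9, 42, -19, -9] -> [42, 9, 9, -9, -10, -18, -19, -41, -45] -> [51, 18, 18, 0, -1, -9, -10, -32, -36] -> [153, 54, 54, 0, -3, -27, -30, -96, -108] -> 6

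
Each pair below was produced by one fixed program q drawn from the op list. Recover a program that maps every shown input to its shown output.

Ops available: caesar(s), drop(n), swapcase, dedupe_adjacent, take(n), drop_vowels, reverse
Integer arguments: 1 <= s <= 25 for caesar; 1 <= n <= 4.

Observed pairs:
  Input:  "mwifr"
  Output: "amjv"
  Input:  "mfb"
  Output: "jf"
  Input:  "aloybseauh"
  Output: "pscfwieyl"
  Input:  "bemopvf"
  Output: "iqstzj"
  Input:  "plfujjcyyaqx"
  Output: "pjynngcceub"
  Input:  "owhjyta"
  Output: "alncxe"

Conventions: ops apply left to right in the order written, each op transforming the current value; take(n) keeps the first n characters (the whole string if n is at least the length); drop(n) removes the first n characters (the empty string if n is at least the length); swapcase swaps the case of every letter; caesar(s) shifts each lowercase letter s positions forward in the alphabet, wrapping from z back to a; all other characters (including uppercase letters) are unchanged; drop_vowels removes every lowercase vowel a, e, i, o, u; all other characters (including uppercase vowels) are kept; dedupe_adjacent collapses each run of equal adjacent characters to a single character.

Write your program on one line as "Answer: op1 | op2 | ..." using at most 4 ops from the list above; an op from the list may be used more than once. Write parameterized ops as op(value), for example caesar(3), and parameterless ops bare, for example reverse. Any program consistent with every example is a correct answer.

drop(1) | caesar(18) | caesar(20) | caesar(18)

Check, running the answer program on each example:
  "mwifr" -> "wifr" -> "oaxj" -> "iurd" -> "amjv"
  "mfb" -> "fb" -> "xt" -> "rn" -> "jf"
  "aloybseauh" -> "loybseauh" -> "dgqtkwsmz" -> "xakneqmgt" -> "pscfwieyl"
  "bemopvf" -> "emopvf" -> "weghnx" -> "qyabhr" -> "iqstzj"
  "plfujjcyyaqx" -> "lfujjcyyaqx" -> "dxmbbuqqsip" -> "xrgvvokkmcj" -> "pjynngcceub"
  "owhjyta" -> "whjyta" -> "ozbqls" -> "itvkfm" -> "alncxe"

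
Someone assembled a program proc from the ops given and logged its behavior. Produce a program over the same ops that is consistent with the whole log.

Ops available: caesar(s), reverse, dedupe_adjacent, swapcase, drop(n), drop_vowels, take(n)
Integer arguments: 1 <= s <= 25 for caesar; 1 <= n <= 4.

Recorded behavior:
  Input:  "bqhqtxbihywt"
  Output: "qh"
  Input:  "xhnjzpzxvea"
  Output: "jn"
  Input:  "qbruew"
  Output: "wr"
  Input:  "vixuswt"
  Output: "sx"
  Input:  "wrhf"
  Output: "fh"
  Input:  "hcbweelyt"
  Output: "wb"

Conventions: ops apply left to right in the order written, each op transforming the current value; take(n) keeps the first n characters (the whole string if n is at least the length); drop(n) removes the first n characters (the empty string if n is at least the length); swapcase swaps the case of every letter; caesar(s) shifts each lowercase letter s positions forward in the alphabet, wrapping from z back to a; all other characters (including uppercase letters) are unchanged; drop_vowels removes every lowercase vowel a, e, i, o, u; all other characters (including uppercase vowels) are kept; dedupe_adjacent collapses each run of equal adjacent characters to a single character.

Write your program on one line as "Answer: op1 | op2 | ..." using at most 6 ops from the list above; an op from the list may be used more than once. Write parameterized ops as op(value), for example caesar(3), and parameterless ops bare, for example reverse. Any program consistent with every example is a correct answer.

drop(2) | dedupe_adjacent | drop_vowels | take(2) | reverse

Check, running the answer program on each example:
  "bqhqtxbihywt" -> "hqtxbihywt" -> "hqtxbihywt" -> "hqtxbhywt" -> "hq" -> "qh"
  "xhnjzpzxvea" -> "njzpzxvea" -> "njzpzxvea" -> "njzpzxv" -> "nj" -> "jn"
  "qbruew" -> "ruew" -> "ruew" -> "rw" -> "rw" -> "wr"
  "vixuswt" -> "xuswt" -> "xuswt" -> "xswt" -> "xs" -> "sx"
  "wrhf" -> "hf" -> "hf" -> "hf" -> "hf" -> "fh"
  "hcbweelyt" -> "bweelyt" -> "bwelyt" -> "bwlyt" -> "bw" -> "wb"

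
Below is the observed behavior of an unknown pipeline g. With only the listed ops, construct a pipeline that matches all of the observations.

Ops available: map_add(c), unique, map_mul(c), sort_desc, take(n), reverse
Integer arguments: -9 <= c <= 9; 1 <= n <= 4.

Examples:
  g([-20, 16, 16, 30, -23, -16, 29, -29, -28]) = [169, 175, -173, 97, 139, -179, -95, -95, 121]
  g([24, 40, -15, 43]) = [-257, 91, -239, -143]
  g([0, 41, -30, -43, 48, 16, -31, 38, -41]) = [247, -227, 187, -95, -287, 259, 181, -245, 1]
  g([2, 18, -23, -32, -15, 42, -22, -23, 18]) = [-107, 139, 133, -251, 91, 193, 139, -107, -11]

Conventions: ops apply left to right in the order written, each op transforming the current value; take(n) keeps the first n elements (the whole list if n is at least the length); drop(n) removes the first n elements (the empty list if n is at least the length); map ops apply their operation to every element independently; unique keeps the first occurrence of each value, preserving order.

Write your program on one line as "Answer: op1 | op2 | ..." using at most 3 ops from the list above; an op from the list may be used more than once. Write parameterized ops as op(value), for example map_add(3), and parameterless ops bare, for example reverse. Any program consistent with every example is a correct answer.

map_mul(-6) | map_add(1) | reverse

Check, running the answer program on each example:
  [-20, 16, 16, 30, -23, -16, 29, -29, -28] -> [120, -96, -96, -180, 138, 96, -174, 174, 168] -> [121, -95, -95, -179, 139, 97, -173, 175, 169] -> [169, 175, -173, 97, 139, -179, -95, -95, 121]
  [24, 40, -15, 43] -> [-144, -240, 90, -258] -> [-143, -239, 91, -257] -> [-257, 91, -239, -143]
  [0, 41, -30, -43, 48, 16, -31, 38, -41] -> [0, -246, 180, 258, -288, -96, 186, -228, 246] -> [1, -245, 181, 259, -287, -95, 187, -227, 247] -> [247, -227, 187, -95, -287, 259, 181, -245, 1]
  [2, 18, -23, -32, -15, 42, -22, -23, 18] -> [-12, -108, 138, 192, 90, -252, 132, 138, -108] -> [-11, -107, 139, 193, 91, -251, 133, 139, -107] -> [-107, 139, 133, -251, 91, 193, 139, -107, -11]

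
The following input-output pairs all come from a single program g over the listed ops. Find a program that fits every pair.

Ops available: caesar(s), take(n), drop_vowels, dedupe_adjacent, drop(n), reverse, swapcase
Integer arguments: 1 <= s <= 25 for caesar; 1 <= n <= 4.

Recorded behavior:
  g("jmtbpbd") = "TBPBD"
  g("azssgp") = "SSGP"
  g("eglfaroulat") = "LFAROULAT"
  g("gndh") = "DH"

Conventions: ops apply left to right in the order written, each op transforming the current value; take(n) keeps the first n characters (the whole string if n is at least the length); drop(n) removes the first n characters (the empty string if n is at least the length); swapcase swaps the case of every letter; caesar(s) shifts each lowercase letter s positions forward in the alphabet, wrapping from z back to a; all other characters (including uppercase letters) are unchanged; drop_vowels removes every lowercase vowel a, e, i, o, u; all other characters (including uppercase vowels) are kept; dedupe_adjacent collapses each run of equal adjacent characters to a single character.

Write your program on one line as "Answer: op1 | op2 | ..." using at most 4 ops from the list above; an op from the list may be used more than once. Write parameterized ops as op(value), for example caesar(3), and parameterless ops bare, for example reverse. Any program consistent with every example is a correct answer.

drop(1) | swapcase | drop(1)

Check, running the answer program on each example:
  "jmtbpbd" -> "mtbpbd" -> "MTBPBD" -> "TBPBD"
  "azssgp" -> "zssgp" -> "ZSSGP" -> "SSGP"
  "eglfaroulat" -> "glfaroulat" -> "GLFAROULAT" -> "LFAROULAT"
  "gndh" -> "ndh" -> "NDH" -> "DH"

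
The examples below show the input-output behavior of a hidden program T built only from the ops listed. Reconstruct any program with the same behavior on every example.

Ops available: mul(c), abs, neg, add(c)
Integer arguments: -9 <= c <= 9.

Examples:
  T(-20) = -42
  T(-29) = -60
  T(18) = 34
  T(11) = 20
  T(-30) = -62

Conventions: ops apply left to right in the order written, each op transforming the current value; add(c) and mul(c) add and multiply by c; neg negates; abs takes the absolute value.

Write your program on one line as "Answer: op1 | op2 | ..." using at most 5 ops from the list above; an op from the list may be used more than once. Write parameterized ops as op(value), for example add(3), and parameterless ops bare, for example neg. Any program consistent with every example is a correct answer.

mul(2) | neg | add(2) | neg

Check, running the answer program on each example:
  -20 -> -40 -> 40 -> 42 -> -42
  -29 -> -58 -> 58 -> 60 -> -60
  18 -> 36 -> -36 -> -34 -> 34
  11 -> 22 -> -22 -> -20 -> 20
  -30 -> -60 -> 60 -> 62 -> -62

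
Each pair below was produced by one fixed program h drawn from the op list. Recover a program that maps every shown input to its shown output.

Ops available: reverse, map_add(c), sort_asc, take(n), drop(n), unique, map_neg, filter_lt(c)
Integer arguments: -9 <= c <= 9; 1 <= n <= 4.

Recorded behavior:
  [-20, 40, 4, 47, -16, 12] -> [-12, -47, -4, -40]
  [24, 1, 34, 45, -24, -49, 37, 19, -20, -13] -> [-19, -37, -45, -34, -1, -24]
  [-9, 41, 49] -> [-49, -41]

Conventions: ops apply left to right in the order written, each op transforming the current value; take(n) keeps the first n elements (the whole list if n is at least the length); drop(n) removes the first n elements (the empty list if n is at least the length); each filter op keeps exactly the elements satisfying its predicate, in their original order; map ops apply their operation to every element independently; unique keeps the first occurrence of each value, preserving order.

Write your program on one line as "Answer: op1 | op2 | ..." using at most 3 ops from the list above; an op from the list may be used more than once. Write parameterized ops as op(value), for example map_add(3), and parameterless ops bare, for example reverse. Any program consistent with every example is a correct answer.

map_neg | reverse | filter_lt(9)

Check, running the answer program on each example:
  [-20, 40, 4, 47, -16, 12] -> [20, -40, -4, -47, 16, -12] -> [-12, 16, -47, -4, -40, 20] -> [-12, -47, -4, -40]
  [24, 1, 34, 45, -24, -49, 37, 19, -20, -13] -> [-24, -1, -34, -45, 24, 49, -37, -19, 20, 13] -> [13, 20, -19, -37, 49, 24, -45, -34, -1, -24] -> [-19, -37, -45, -34, -1, -24]
  [-9, 41, 49] -> [9, -41, -49] -> [-49, -41, 9] -> [-49, -41]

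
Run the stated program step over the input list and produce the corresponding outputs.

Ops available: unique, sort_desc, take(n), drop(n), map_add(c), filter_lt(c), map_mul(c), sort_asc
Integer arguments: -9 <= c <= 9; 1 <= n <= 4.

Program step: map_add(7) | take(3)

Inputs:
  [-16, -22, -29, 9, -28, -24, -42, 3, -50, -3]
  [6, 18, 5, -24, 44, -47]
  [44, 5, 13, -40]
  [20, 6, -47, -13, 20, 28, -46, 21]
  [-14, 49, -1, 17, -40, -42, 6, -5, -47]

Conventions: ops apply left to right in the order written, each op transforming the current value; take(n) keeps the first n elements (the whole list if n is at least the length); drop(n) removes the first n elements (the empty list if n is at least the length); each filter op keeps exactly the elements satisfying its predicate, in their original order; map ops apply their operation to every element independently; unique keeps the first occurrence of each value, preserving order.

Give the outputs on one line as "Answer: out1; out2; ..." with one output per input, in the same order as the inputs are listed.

Execution, op by op:
  [-16, -22, -29, 9, -28, -24, -42, 3, -50, -3] -> [-9, -15, -22, 16, -21, -17, -35, 10, -43, 4] -> [-9, -15, -22]
  [6, 18, 5, -24, 44, -47] -> [13, 25, 12, -17, 51, -40] -> [13, 25, 12]
  [44, 5, 13, -40] -> [51, 12, 20, -33] -> [51, 12, 20]
  [20, 6, -47, -13, 20, 28, -46, 21] -> [27, 13, -40, -6, 27, 35, -39, 28] -> [27, 13, -40]
  [-14, 49, -1, 17, -40, -42, 6, -5, -47] -> [-7, 56, 6, 24, -33, -35, 13, 2, -40] -> [-7, 56, 6]

[-9, -15, -22]; [13, 25, 12]; [51, 12, 20]; [27, 13, -40]; [-7, 56, 6]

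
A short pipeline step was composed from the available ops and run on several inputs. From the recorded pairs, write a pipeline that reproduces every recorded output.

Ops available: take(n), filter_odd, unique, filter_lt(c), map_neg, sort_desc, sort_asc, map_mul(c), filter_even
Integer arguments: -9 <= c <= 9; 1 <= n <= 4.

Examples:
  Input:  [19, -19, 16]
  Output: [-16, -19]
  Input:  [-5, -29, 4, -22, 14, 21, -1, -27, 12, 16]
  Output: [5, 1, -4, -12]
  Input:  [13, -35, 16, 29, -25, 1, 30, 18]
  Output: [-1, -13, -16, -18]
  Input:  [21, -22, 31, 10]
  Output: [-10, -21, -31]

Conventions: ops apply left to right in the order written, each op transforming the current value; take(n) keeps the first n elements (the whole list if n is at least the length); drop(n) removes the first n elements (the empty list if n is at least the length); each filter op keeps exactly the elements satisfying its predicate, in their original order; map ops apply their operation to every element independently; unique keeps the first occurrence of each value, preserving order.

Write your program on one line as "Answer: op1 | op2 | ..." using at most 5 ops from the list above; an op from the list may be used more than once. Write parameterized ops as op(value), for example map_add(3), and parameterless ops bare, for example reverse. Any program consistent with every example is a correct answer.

sort_desc | map_neg | filter_lt(8) | sort_desc | take(4)

Check, running the answer program on each example:
  [19, -19, 16] -> [19, 16, -19] -> [-19, -16, 19] -> [-19, -16] -> [-16, -19] -> [-16, -19]
  [-5, -29, 4, -22, 14, 21, -1, -27, 12, 16] -> [21, 16, 14, 12, 4, -1, -5, -22, -27, -29] -> [-21, -16, -14, -12, -4, 1, 5, 22, 27, 29] -> [-21, -16, -14, -12, -4, 1, 5] -> [5, 1, -4, -12, -14, -16, -21] -> [5, 1, -4, -12]
  [13, -35, 16, 29, -25, 1, 30, 18] -> [30, 29, 18, 16, 13, 1, -25, -35] -> [-30, -29, -18, -16, -13, -1, 25, 35] -> [-30, -29, -18, -16, -13, -1] -> [-1, -13, -16, -18, -29, -30] -> [-1, -13, -16, -18]
  [21, -22, 31, 10] -> [31, 21, 10, -22] -> [-31, -21, -10, 22] -> [-31, -21, -10] -> [-10, -21, -31] -> [-10, -21, -31]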